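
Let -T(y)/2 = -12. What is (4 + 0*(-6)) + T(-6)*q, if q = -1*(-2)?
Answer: 52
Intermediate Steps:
T(y) = 24 (T(y) = -2*(-12) = 24)
q = 2
(4 + 0*(-6)) + T(-6)*q = (4 + 0*(-6)) + 24*2 = (4 + 0) + 48 = 4 + 48 = 52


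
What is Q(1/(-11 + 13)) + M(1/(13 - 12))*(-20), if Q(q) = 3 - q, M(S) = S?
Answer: -35/2 ≈ -17.500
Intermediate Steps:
Q(1/(-11 + 13)) + M(1/(13 - 12))*(-20) = (3 - 1/(-11 + 13)) - 20/(13 - 12) = (3 - 1/2) - 20/1 = (3 - 1*½) + 1*(-20) = (3 - ½) - 20 = 5/2 - 20 = -35/2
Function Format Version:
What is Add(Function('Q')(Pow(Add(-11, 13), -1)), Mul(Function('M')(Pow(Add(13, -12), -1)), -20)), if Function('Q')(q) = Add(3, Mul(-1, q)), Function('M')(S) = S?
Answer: Rational(-35, 2) ≈ -17.500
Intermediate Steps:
Add(Function('Q')(Pow(Add(-11, 13), -1)), Mul(Function('M')(Pow(Add(13, -12), -1)), -20)) = Add(Add(3, Mul(-1, Pow(Add(-11, 13), -1))), Mul(Pow(Add(13, -12), -1), -20)) = Add(Add(3, Mul(-1, Pow(2, -1))), Mul(Pow(1, -1), -20)) = Add(Add(3, Mul(-1, Rational(1, 2))), Mul(1, -20)) = Add(Add(3, Rational(-1, 2)), -20) = Add(Rational(5, 2), -20) = Rational(-35, 2)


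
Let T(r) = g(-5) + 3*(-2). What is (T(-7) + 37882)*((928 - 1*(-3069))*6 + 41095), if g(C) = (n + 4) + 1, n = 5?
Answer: 2465507222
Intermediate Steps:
g(C) = 10 (g(C) = (5 + 4) + 1 = 9 + 1 = 10)
T(r) = 4 (T(r) = 10 + 3*(-2) = 10 - 6 = 4)
(T(-7) + 37882)*((928 - 1*(-3069))*6 + 41095) = (4 + 37882)*((928 - 1*(-3069))*6 + 41095) = 37886*((928 + 3069)*6 + 41095) = 37886*(3997*6 + 41095) = 37886*(23982 + 41095) = 37886*65077 = 2465507222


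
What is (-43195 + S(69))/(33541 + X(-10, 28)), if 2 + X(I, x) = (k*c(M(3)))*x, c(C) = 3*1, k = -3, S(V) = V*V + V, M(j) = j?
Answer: -38365/33287 ≈ -1.1526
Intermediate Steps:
S(V) = V + V² (S(V) = V² + V = V + V²)
c(C) = 3
X(I, x) = -2 - 9*x (X(I, x) = -2 + (-3*3)*x = -2 - 9*x)
(-43195 + S(69))/(33541 + X(-10, 28)) = (-43195 + 69*(1 + 69))/(33541 + (-2 - 9*28)) = (-43195 + 69*70)/(33541 + (-2 - 252)) = (-43195 + 4830)/(33541 - 254) = -38365/33287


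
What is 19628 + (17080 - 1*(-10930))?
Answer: 47638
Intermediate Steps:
19628 + (17080 - 1*(-10930)) = 19628 + (17080 + 10930) = 19628 + 28010 = 47638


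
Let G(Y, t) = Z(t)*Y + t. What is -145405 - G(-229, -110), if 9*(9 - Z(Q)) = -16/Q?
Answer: -70902662/495 ≈ -1.4324e+5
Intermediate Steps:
Z(Q) = 9 + 16/(9*Q) (Z(Q) = 9 - (-16)/(9*Q) = 9 + 16/(9*Q))
G(Y, t) = t + Y*(9 + 16/(9*t)) (G(Y, t) = (9 + 16/(9*t))*Y + t = Y*(9 + 16/(9*t)) + t = t + Y*(9 + 16/(9*t)))
-145405 - G(-229, -110) = -145405 - (-110 + 9*(-229) + (16/9)*(-229)/(-110)) = -145405 - (-110 - 2061 + (16/9)*(-229)*(-1/110)) = -145405 - (-110 - 2061 + 1832/495) = -145405 - 1*(-1072813/495) = -145405 + 1072813/495 = -70902662/495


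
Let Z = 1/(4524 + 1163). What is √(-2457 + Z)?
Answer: I*√656729026/517 ≈ 49.568*I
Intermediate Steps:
Z = 1/5687 ≈ 0.00017584
√(-2457 + Z) = √(-2457 + 1/5687) = √(-13972958/5687) = I*√656729026/517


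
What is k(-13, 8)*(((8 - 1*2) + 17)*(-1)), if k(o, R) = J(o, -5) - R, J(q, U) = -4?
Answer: 276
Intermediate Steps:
k(o, R) = -4 - R
k(-13, 8)*(((8 - 1*2) + 17)*(-1)) = (-4 - 1*8)*(((8 - 1*2) + 17)*(-1)) = (-4 - 8)*(((8 - 2) + 17)*(-1)) = -12*(6 + 17)*(-1) = -276*(-1) = -12*(-23) = 276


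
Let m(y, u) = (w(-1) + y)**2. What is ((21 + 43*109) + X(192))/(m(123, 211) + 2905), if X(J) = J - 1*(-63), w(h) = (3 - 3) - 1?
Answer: 4963/17789 ≈ 0.27899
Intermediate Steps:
w(h) = -1 (w(h) = 0 - 1 = -1)
m(y, u) = (-1 + y)**2
X(J) = 63 + J (X(J) = J + 63 = 63 + J)
((21 + 43*109) + X(192))/(m(123, 211) + 2905) = ((21 + 43*109) + (63 + 192))/((-1 + 123)**2 + 2905) = ((21 + 4687) + 255)/(122**2 + 2905) = (4708 + 255)/(14884 + 2905) = 4963/17789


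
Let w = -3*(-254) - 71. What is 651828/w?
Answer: 651828/691 ≈ 943.31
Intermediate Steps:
w = 691 (w = 762 - 71 = 691)
651828/w = 651828/691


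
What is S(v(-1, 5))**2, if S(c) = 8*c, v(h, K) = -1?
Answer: 64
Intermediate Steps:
S(v(-1, 5))**2 = (8*(-1))**2 = (-8)**2 = 64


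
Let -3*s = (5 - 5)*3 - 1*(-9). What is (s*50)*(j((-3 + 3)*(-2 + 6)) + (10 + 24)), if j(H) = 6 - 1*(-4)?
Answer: -6600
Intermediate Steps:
j(H) = 10 (j(H) = 6 + 4 = 10)
s = -3 (s = -((5 - 5)*3 - 1*(-9))/3 = -(0*3 + 9)/3 = -(0 + 9)/3 = -⅓*9 = -3)
(s*50)*(j((-3 + 3)*(-2 + 6)) + (10 + 24)) = (-3*50)*(10 + (10 + 24)) = -150*(10 + 34) = -150*44 = -6600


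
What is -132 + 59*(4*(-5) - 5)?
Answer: -1607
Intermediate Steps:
-132 + 59*(4*(-5) - 5) = -132 + 59*(-20 - 5) = -132 + 59*(-25) = -132 - 1475 = -1607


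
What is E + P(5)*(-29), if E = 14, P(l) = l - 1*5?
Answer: 14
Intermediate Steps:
P(l) = -5 + l (P(l) = l - 5 = -5 + l)
E + P(5)*(-29) = 14 + (-5 + 5)*(-29) = 14 + 0*(-29) = 14 + 0 = 14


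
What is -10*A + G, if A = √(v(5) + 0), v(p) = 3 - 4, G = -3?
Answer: -3 - 10*I ≈ -3.0 - 10.0*I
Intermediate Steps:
v(p) = -1
A = I (A = √(-1 + 0) = √(-1) = I ≈ 1.0*I)
-10*A + G = -10*I - 3 = -3 - 10*I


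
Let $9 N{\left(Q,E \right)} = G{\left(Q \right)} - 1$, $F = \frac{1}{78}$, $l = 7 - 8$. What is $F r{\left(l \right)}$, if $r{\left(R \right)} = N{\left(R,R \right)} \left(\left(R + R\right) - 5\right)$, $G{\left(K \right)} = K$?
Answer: $\frac{7}{351} \approx 0.019943$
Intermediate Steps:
$l = -1$ ($l = 7 - 8 = -1$)
$F = \frac{1}{78} \approx 0.012821$
$N{\left(Q,E \right)} = - \frac{1}{9} + \frac{Q}{9}$ ($N{\left(Q,E \right)} = \frac{Q - 1}{9} = \frac{-1 + Q}{9} = - \frac{1}{9} + \frac{Q}{9}$)
$r{\left(R \right)} = \left(-5 + 2 R\right) \left(- \frac{1}{9} + \frac{R}{9}\right)$ ($r{\left(R \right)} = \left(- \frac{1}{9} + \frac{R}{9}\right) \left(\left(R + R\right) - 5\right) = \left(- \frac{1}{9} + \frac{R}{9}\right) \left(2 R - 5\right) = \left(- \frac{1}{9} + \frac{R}{9}\right) \left(-5 + 2 R\right) = \left(-5 + 2 R\right) \left(- \frac{1}{9} + \frac{R}{9}\right)$)
$F r{\left(l \right)} = \frac{\frac{1}{9} \left(-1 - 1\right) \left(-5 + 2 \left(-1\right)\right)}{78} = \frac{\frac{1}{9} \left(-2\right) \left(-5 - 2\right)}{78} = \frac{\frac{1}{9} \left(-2\right) \left(-7\right)}{78} = \frac{1}{78} \cdot \frac{14}{9} = \frac{7}{351}$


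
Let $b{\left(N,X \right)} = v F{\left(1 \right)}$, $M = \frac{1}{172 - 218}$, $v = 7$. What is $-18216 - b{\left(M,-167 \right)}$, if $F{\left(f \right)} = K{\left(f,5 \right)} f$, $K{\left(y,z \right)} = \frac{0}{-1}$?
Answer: $-18216$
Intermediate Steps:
$M = - \frac{1}{46}$ ($M = \frac{1}{-46} = - \frac{1}{46} \approx -0.021739$)
$K{\left(y,z \right)} = 0$ ($K{\left(y,z \right)} = 0 \left(-1\right) = 0$)
$F{\left(f \right)} = 0$ ($F{\left(f \right)} = 0 f = 0$)
$b{\left(N,X \right)} = 0$ ($b{\left(N,X \right)} = 7 \cdot 0 = 0$)
$-18216 - b{\left(M,-167 \right)} = -18216 - 0 = -18216 + 0 = -18216$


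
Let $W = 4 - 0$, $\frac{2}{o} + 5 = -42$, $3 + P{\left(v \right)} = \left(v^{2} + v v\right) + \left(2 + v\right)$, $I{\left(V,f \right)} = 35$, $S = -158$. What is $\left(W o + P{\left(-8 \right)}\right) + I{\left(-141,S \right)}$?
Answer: $\frac{7230}{47} \approx 153.83$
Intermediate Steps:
$P{\left(v \right)} = -1 + v + 2 v^{2}$ ($P{\left(v \right)} = -3 + \left(\left(v^{2} + v v\right) + \left(2 + v\right)\right) = -3 + \left(\left(v^{2} + v^{2}\right) + \left(2 + v\right)\right) = -3 + \left(2 v^{2} + \left(2 + v\right)\right) = -3 + \left(2 + v + 2 v^{2}\right) = -1 + v + 2 v^{2}$)
$o = - \frac{2}{47}$ ($o = \frac{2}{-5 - 42} = \frac{2}{-47} = 2 \left(- \frac{1}{47}\right) = - \frac{2}{47} \approx -0.042553$)
$W = 4$ ($W = 4 + 0 = 4$)
$\left(W o + P{\left(-8 \right)}\right) + I{\left(-141,S \right)} = \left(4 \left(- \frac{2}{47}\right) - \left(9 - 128\right)\right) + 35 = \left(- \frac{8}{47} - -119\right) + 35 = \left(- \frac{8}{47} + 119\right) + 35 = \frac{5585}{47} + 35 = \frac{7230}{47}$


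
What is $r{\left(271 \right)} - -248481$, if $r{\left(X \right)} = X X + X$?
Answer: $322193$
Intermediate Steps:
$r{\left(X \right)} = X + X^{2}$ ($r{\left(X \right)} = X^{2} + X = X + X^{2}$)
$r{\left(271 \right)} - -248481 = 271 \left(1 + 271\right) - -248481 = 271 \cdot 272 + 248481 = 73712 + 248481 = 322193$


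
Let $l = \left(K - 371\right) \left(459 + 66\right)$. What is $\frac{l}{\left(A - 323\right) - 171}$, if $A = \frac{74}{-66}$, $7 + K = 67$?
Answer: $\frac{5388075}{16339} \approx 329.77$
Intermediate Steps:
$K = 60$ ($K = -7 + 67 = 60$)
$A = - \frac{37}{33}$ ($A = 74 \left(- \frac{1}{66}\right) = - \frac{37}{33} \approx -1.1212$)
$l = -163275$ ($l = \left(60 - 371\right) \left(459 + 66\right) = \left(-311\right) 525 = -163275$)
$\frac{l}{\left(A - 323\right) - 171} = - \frac{163275}{\left(- \frac{37}{33} - 323\right) - 171} = - \frac{163275}{- \frac{10696}{33} - 171} = - \frac{163275}{- \frac{16339}{33}} = \left(-163275\right) \left(- \frac{33}{16339}\right) = \frac{5388075}{16339}$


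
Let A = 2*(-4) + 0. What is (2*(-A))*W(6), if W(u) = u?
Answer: 96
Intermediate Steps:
A = -8 (A = -8 + 0 = -8)
(2*(-A))*W(6) = (2*(-1*(-8)))*6 = (2*8)*6 = 16*6 = 96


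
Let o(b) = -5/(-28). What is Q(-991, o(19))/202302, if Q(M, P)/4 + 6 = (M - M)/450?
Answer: -4/33717 ≈ -0.00011863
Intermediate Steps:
o(b) = 5/28 (o(b) = -5*(-1/28) = 5/28)
Q(M, P) = -24 (Q(M, P) = -24 + 4*((M - M)/450) = -24 + 4*(0*(1/450)) = -24 + 4*0 = -24 + 0 = -24)
Q(-991, o(19))/202302 = -24/202302 = -24*1/202302 = -4/33717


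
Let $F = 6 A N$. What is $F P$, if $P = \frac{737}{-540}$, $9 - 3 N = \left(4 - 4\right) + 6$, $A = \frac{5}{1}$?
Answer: $- \frac{737}{18} \approx -40.944$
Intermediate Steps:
$A = 5$ ($A = 5 \cdot 1 = 5$)
$N = 1$ ($N = 3 - \frac{\left(4 - 4\right) + 6}{3} = 3 - \frac{0 + 6}{3} = 3 - 2 = 1$)
$F = 30$ ($F = 6 \cdot 5 \cdot 1 = 30 \cdot 1 = 30$)
$P = - \frac{737}{540}$ ($P = 737 \left(- \frac{1}{540}\right) = - \frac{737}{540} \approx -1.3648$)
$F P = 30 \left(- \frac{737}{540}\right) = - \frac{737}{18}$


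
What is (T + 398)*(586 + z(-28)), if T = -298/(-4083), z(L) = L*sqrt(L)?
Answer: 952444552/4083 - 91018592*I*sqrt(7)/4083 ≈ 2.3327e+5 - 58979.0*I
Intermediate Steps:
z(L) = L**(3/2)
T = 298/4083 (T = -298*(-1/4083) = 298/4083 ≈ 0.072986)
(T + 398)*(586 + z(-28)) = (298/4083 + 398)*(586 + (-28)**(3/2)) = 1625332*(586 - 56*I*sqrt(7))/4083 = 952444552/4083 - 91018592*I*sqrt(7)/4083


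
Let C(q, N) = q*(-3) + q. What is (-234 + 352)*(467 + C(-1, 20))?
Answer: 55342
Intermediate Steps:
C(q, N) = -2*q (C(q, N) = -3*q + q = -2*q)
(-234 + 352)*(467 + C(-1, 20)) = (-234 + 352)*(467 - 2*(-1)) = 118*(467 + 2) = 118*469 = 55342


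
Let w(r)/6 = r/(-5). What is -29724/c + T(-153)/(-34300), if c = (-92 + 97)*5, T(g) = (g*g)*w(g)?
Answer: -112698051/85750 ≈ -1314.3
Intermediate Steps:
w(r) = -6*r/5 (w(r) = 6*(r/(-5)) = 6*(r*(-⅕)) = 6*(-r/5) = -6*r/5)
T(g) = -6*g³/5 (T(g) = (g*g)*(-6*g/5) = g²*(-6*g/5) = -6*g³/5)
c = 25 (c = 5*5 = 25)
-29724/c + T(-153)/(-34300) = -29724/25 - 6/5*(-153)³/(-34300) = -29724*1/25 - 6/5*(-3581577)*(-1/34300) = -29724/25 + (21489462/5)*(-1/34300) = -29724/25 - 10744731/85750 = -112698051/85750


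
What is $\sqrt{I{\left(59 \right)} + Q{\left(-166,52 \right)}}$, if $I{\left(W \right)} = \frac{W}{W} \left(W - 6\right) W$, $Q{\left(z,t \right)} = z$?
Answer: $3 \sqrt{329} \approx 54.415$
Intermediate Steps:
$I{\left(W \right)} = W \left(-6 + W\right)$ ($I{\left(W \right)} = 1 \left(W - 6\right) W = 1 \left(-6 + W\right) W = \left(-6 + W\right) W = W \left(-6 + W\right)$)
$\sqrt{I{\left(59 \right)} + Q{\left(-166,52 \right)}} = \sqrt{59 \left(-6 + 59\right) - 166} = \sqrt{59 \cdot 53 - 166} = \sqrt{3127 - 166} = \sqrt{2961} = 3 \sqrt{329}$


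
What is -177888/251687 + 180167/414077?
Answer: -28313637647/104217797899 ≈ -0.27168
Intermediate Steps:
-177888/251687 + 180167/414077 = -28313637647/104217797899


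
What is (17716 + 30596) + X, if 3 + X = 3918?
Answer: 52227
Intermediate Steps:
X = 3915 (X = -3 + 3918 = 3915)
(17716 + 30596) + X = (17716 + 30596) + 3915 = 48312 + 3915 = 52227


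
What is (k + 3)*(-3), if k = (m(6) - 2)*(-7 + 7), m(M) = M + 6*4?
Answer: -9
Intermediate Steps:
m(M) = 24 + M (m(M) = M + 24 = 24 + M)
k = 0 (k = ((24 + 6) - 2)*(-7 + 7) = (30 - 2)*0 = 28*0 = 0)
(k + 3)*(-3) = (0 + 3)*(-3) = 3*(-3) = -9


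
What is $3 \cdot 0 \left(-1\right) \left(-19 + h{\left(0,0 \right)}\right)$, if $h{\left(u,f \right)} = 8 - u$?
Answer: $0$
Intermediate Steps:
$3 \cdot 0 \left(-1\right) \left(-19 + h{\left(0,0 \right)}\right) = 3 \cdot 0 \left(-1\right) \left(-19 + \left(8 - 0\right)\right) = 0 \left(-1\right) \left(-19 + \left(8 + 0\right)\right) = 0 \left(-19 + 8\right) = 0 \left(-11\right) = 0$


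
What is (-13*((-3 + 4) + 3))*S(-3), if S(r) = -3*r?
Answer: -468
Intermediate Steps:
(-13*((-3 + 4) + 3))*S(-3) = (-13*((-3 + 4) + 3))*(-3*(-3)) = -13*(1 + 3)*9 = -13*4*9 = -52*9 = -468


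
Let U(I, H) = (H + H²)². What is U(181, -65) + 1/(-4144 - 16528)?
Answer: 357741363199/20672 ≈ 1.7306e+7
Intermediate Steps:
U(181, -65) + 1/(-4144 - 16528) = (-65)²*(1 - 65)² + 1/(-4144 - 16528) = 4225*(-64)² + 1/(-20672) = 4225*4096 - 1/20672 = 17305600 - 1/20672 = 357741363199/20672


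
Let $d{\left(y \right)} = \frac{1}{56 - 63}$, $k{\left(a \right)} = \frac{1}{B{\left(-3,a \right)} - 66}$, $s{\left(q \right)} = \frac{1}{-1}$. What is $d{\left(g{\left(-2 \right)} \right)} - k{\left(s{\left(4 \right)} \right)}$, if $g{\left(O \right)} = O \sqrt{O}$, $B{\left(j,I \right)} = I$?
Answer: $- \frac{60}{469} \approx -0.12793$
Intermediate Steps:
$s{\left(q \right)} = -1$
$g{\left(O \right)} = O^{\frac{3}{2}}$
$k{\left(a \right)} = \frac{1}{-66 + a}$ ($k{\left(a \right)} = \frac{1}{a - 66} = \frac{1}{-66 + a}$)
$d{\left(y \right)} = - \frac{1}{7}$ ($d{\left(y \right)} = \frac{1}{-7} = - \frac{1}{7}$)
$d{\left(g{\left(-2 \right)} \right)} - k{\left(s{\left(4 \right)} \right)} = - \frac{1}{7} - \frac{1}{-66 - 1} = - \frac{1}{7} - \frac{1}{-67} = - \frac{1}{7} - - \frac{1}{67} = - \frac{1}{7} + \frac{1}{67} = - \frac{60}{469}$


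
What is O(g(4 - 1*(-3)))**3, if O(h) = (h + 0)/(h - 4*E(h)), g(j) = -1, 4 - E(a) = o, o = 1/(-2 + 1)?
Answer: 1/9261 ≈ 0.00010798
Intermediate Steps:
o = -1 (o = 1/(-1) = -1)
E(a) = 5 (E(a) = 4 - 1*(-1) = 4 + 1 = 5)
O(h) = h/(-20 + h) (O(h) = (h + 0)/(h - 4*5) = h/(h - 20) = h/(-20 + h))
O(g(4 - 1*(-3)))**3 = (-1/(-20 - 1))**3 = (-1/(-21))**3 = (-1*(-1/21))**3 = (1/21)**3 = 1/9261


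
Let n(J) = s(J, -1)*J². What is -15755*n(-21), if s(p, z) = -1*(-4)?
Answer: -27791820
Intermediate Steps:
s(p, z) = 4
n(J) = 4*J²
-15755*n(-21) = -63020*(-21)² = -63020*441 = -15755*1764 = -27791820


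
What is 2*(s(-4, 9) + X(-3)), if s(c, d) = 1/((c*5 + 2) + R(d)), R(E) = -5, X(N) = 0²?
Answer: -2/23 ≈ -0.086957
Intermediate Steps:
X(N) = 0
s(c, d) = 1/(-3 + 5*c) (s(c, d) = 1/((c*5 + 2) - 5) = 1/((5*c + 2) - 5) = 1/((2 + 5*c) - 5) = 1/(-3 + 5*c))
2*(s(-4, 9) + X(-3)) = 2*(1/(-3 + 5*(-4)) + 0) = 2*(1/(-3 - 20) + 0) = 2*(1/(-23) + 0) = 2*(-1/23 + 0) = 2*(-1/23) = -2/23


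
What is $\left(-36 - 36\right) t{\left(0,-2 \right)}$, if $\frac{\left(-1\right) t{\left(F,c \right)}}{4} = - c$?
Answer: $576$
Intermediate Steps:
$t{\left(F,c \right)} = 4 c$ ($t{\left(F,c \right)} = - 4 \left(- c\right) = 4 c$)
$\left(-36 - 36\right) t{\left(0,-2 \right)} = \left(-36 - 36\right) 4 \left(-2\right) = \left(-72\right) \left(-8\right) = 576$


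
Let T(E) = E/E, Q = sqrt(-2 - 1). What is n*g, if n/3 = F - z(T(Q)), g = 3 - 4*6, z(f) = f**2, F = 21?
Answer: -1260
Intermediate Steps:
Q = I*sqrt(3) (Q = sqrt(-3) = I*sqrt(3) ≈ 1.732*I)
T(E) = 1
g = -21 (g = 3 - 24 = -21)
n = 60 (n = 3*(21 - 1*1**2) = 3*(21 - 1*1) = 3*(21 - 1) = 3*20 = 60)
n*g = 60*(-21) = -1260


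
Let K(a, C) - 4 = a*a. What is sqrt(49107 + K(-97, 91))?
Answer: 2*sqrt(14630) ≈ 241.91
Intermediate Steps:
K(a, C) = 4 + a**2 (K(a, C) = 4 + a*a = 4 + a**2)
sqrt(49107 + K(-97, 91)) = sqrt(49107 + (4 + (-97)**2)) = sqrt(49107 + (4 + 9409)) = sqrt(49107 + 9413) = sqrt(58520) = 2*sqrt(14630)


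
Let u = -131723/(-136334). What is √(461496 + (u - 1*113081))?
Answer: √6475993472027222/136334 ≈ 590.27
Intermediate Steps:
u = 131723/136334 (u = -131723*(-1/136334) = 131723/136334 ≈ 0.96618)
√(461496 + (u - 1*113081)) = √(461496 + (131723/136334 - 1*113081)) = √(461496 + (131723/136334 - 113081)) = √(461496 - 15416653331/136334) = √(47500942333/136334) = √6475993472027222/136334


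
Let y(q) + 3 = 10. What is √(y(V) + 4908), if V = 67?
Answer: √4915 ≈ 70.107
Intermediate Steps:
y(q) = 7 (y(q) = -3 + 10 = 7)
√(y(V) + 4908) = √(7 + 4908) = √4915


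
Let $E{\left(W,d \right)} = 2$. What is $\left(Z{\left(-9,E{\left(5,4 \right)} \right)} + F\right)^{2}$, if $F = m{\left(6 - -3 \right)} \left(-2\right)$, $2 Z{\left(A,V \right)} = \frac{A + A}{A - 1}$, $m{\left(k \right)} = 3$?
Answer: $\frac{2601}{100} \approx 26.01$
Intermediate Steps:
$Z{\left(A,V \right)} = \frac{A}{-1 + A}$ ($Z{\left(A,V \right)} = \frac{\left(A + A\right) \frac{1}{A - 1}}{2} = \frac{2 A \frac{1}{-1 + A}}{2} = \frac{A}{-1 + A}$)
$F = -6$ ($F = 3 \left(-2\right) = -6$)
$\left(Z{\left(-9,E{\left(5,4 \right)} \right)} + F\right)^{2} = \left(- \frac{9}{-1 - 9} - 6\right)^{2} = \left(- \frac{9}{-10} - 6\right)^{2} = \left(\left(-9\right) \left(- \frac{1}{10}\right) - 6\right)^{2} = \left(\frac{9}{10} - 6\right)^{2} = \left(- \frac{51}{10}\right)^{2} = \frac{2601}{100}$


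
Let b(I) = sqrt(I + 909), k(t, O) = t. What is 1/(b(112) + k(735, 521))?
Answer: 735/539204 - sqrt(1021)/539204 ≈ 0.0013039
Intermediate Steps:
b(I) = sqrt(909 + I)
1/(b(112) + k(735, 521)) = 1/(sqrt(909 + 112) + 735) = 1/(sqrt(1021) + 735) = 1/(735 + sqrt(1021))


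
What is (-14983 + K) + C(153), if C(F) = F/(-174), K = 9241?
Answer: -333087/58 ≈ -5742.9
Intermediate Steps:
C(F) = -F/174 (C(F) = F*(-1/174) = -F/174)
(-14983 + K) + C(153) = (-14983 + 9241) - 1/174*153 = -5742 - 51/58 = -333087/58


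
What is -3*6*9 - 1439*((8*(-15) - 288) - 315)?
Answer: 1040235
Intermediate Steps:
-3*6*9 - 1439*((8*(-15) - 288) - 315) = -18*9 - 1439*((-120 - 288) - 315) = -162 - 1439*(-408 - 315) = -162 - 1439*(-723) = -162 + 1040397 = 1040235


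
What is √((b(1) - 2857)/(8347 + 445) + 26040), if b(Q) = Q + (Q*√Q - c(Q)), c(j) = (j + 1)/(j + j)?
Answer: √641851953/157 ≈ 161.37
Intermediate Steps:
c(j) = (1 + j)/(2*j) (c(j) = (1 + j)/((2*j)) = (1 + j)*(1/(2*j)) = (1 + j)/(2*j))
b(Q) = Q + Q^(3/2) - (1 + Q)/(2*Q) (b(Q) = Q + (Q*√Q - (1 + Q)/(2*Q)) = Q + (Q^(3/2) - (1 + Q)/(2*Q)) = Q + Q^(3/2) - (1 + Q)/(2*Q))
√((b(1) - 2857)/(8347 + 445) + 26040) = √(((-½ + 1 + 1^(3/2) - ½/1) - 2857)/(8347 + 445) + 26040) = √(((-½ + 1 + 1 - ½*1) - 2857)/8792 + 26040) = √(((-½ + 1 + 1 - ½) - 2857)*(1/8792) + 26040) = √((1 - 2857)*(1/8792) + 26040) = √(-2856*1/8792 + 26040) = √(-51/157 + 26040) = √(4088229/157) = √641851953/157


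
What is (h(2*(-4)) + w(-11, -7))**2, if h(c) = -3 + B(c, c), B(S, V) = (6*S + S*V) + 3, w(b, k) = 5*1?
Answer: 441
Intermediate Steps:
w(b, k) = 5
B(S, V) = 3 + 6*S + S*V
h(c) = c**2 + 6*c (h(c) = -3 + (3 + 6*c + c*c) = -3 + (3 + 6*c + c**2) = -3 + (3 + c**2 + 6*c) = c**2 + 6*c)
(h(2*(-4)) + w(-11, -7))**2 = ((2*(-4))*(6 + 2*(-4)) + 5)**2 = (-8*(6 - 8) + 5)**2 = (-8*(-2) + 5)**2 = (16 + 5)**2 = 21**2 = 441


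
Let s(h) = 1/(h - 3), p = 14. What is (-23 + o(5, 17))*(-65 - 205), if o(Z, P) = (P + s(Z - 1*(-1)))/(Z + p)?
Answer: 113310/19 ≈ 5963.7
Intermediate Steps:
s(h) = 1/(-3 + h)
o(Z, P) = (P + 1/(-2 + Z))/(14 + Z) (o(Z, P) = (P + 1/(-3 + (Z - 1*(-1))))/(Z + 14) = (P + 1/(-3 + (Z + 1)))/(14 + Z) = (P + 1/(-3 + (1 + Z)))/(14 + Z) = (P + 1/(-2 + Z))/(14 + Z))
(-23 + o(5, 17))*(-65 - 205) = (-23 + (1 + 17*(-2 + 5))/((-2 + 5)*(14 + 5)))*(-65 - 205) = (-23 + (1 + 17*3)/(3*19))*(-270) = (-23 + (⅓)*(1/19)*(1 + 51))*(-270) = (-23 + (⅓)*(1/19)*52)*(-270) = (-23 + 52/57)*(-270) = -1259/57*(-270) = 113310/19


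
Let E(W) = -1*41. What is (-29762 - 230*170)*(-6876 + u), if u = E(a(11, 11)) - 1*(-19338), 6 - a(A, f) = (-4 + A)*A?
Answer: -855334902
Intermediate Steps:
a(A, f) = 6 - A*(-4 + A) (a(A, f) = 6 - (-4 + A)*A = 6 - A*(-4 + A))
E(W) = -41
u = 19297 (u = -41 - 1*(-19338) = -41 + 19338 = 19297)
(-29762 - 230*170)*(-6876 + u) = (-29762 - 230*170)*(-6876 + 19297) = (-29762 - 39100)*12421 = -68862*12421 = -855334902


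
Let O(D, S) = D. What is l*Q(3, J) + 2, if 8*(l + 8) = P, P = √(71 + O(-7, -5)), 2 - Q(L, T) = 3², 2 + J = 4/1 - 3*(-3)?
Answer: 51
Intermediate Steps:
J = 11 (J = -2 + (4/1 - 3*(-3)) = -2 + (4*1 + 9) = -2 + (4 + 9) = -2 + 13 = 11)
Q(L, T) = -7 (Q(L, T) = 2 - 1*3² = 2 - 1*9 = 2 - 9 = -7)
P = 8 (P = √(71 - 7) = √64 = 8)
l = -7 (l = -8 + (⅛)*8 = -8 + 1 = -7)
l*Q(3, J) + 2 = -7*(-7) + 2 = 49 + 2 = 51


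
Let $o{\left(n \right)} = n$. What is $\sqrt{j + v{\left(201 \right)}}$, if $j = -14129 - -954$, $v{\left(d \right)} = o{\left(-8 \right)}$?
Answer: $i \sqrt{13183} \approx 114.82 i$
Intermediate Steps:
$v{\left(d \right)} = -8$
$j = -13175$ ($j = -14129 + 954 = -13175$)
$\sqrt{j + v{\left(201 \right)}} = \sqrt{-13175 - 8} = \sqrt{-13183} = i \sqrt{13183}$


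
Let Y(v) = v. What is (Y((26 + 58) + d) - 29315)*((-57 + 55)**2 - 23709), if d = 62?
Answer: 691451145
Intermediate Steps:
(Y((26 + 58) + d) - 29315)*((-57 + 55)**2 - 23709) = (((26 + 58) + 62) - 29315)*((-57 + 55)**2 - 23709) = ((84 + 62) - 29315)*((-2)**2 - 23709) = (146 - 29315)*(4 - 23709) = -29169*(-23705) = 691451145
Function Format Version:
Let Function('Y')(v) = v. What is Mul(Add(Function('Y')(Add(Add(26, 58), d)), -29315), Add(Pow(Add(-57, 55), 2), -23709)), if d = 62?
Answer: 691451145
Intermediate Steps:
Mul(Add(Function('Y')(Add(Add(26, 58), d)), -29315), Add(Pow(Add(-57, 55), 2), -23709)) = Mul(Add(Add(Add(26, 58), 62), -29315), Add(Pow(Add(-57, 55), 2), -23709)) = Mul(Add(Add(84, 62), -29315), Add(Pow(-2, 2), -23709)) = Mul(Add(146, -29315), Add(4, -23709)) = Mul(-29169, -23705) = 691451145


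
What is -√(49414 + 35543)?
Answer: -√84957 ≈ -291.47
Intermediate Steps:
-√(49414 + 35543) = -√84957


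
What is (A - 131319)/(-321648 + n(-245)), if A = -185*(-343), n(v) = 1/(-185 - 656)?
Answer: 57073624/270505969 ≈ 0.21099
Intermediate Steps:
n(v) = -1/841 (n(v) = 1/(-841) = -1/841)
A = 63455
(A - 131319)/(-321648 + n(-245)) = (63455 - 131319)/(-321648 - 1/841) = -67864/(-270505969/841) = -67864*(-841/270505969) = 57073624/270505969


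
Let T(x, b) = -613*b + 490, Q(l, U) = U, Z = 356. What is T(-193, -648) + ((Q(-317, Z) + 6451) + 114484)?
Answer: 519005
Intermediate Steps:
T(x, b) = 490 - 613*b
T(-193, -648) + ((Q(-317, Z) + 6451) + 114484) = (490 - 613*(-648)) + ((356 + 6451) + 114484) = (490 + 397224) + (6807 + 114484) = 397714 + 121291 = 519005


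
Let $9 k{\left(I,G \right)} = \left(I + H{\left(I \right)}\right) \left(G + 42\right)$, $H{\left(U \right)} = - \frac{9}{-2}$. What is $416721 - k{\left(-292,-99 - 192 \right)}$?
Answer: $\frac{2452601}{6} \approx 4.0877 \cdot 10^{5}$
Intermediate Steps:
$H{\left(U \right)} = \frac{9}{2}$ ($H{\left(U \right)} = \left(-9\right) \left(- \frac{1}{2}\right) = \frac{9}{2}$)
$k{\left(I,G \right)} = \frac{\left(42 + G\right) \left(\frac{9}{2} + I\right)}{9}$ ($k{\left(I,G \right)} = \frac{\left(I + \frac{9}{2}\right) \left(G + 42\right)}{9} = \frac{\left(\frac{9}{2} + I\right) \left(42 + G\right)}{9} = \frac{\left(42 + G\right) \left(\frac{9}{2} + I\right)}{9}$)
$416721 - k{\left(-292,-99 - 192 \right)} = 416721 - \left(21 + \frac{-99 - 192}{2} + \frac{14}{3} \left(-292\right) + \frac{1}{9} \left(-99 - 192\right) \left(-292\right)\right) = 416721 - \left(21 + \frac{-99 - 192}{2} - \frac{4088}{3} + \frac{1}{9} \left(-99 - 192\right) \left(-292\right)\right) = 416721 - \left(21 + \frac{1}{2} \left(-291\right) - \frac{4088}{3} + \frac{1}{9} \left(-291\right) \left(-292\right)\right) = 416721 - \left(21 - \frac{291}{2} - \frac{4088}{3} + \frac{28324}{3}\right) = 416721 - \frac{47725}{6} = \frac{2452601}{6}$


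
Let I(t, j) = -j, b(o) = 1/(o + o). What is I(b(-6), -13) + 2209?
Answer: 2222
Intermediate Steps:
b(o) = 1/(2*o)
I(b(-6), -13) + 2209 = -1*(-13) + 2209 = 13 + 2209 = 2222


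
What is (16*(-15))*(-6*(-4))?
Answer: -5760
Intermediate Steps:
(16*(-15))*(-6*(-4)) = -240*24 = -5760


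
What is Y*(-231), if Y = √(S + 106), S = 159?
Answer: -231*√265 ≈ -3760.4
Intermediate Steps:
Y = √265 (Y = √(159 + 106) = √265 ≈ 16.279)
Y*(-231) = √265*(-231) = -231*√265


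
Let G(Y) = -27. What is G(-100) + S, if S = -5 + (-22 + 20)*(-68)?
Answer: 104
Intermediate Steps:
S = 131 (S = -5 - 2*(-68) = -5 + 136 = 131)
G(-100) + S = -27 + 131 = 104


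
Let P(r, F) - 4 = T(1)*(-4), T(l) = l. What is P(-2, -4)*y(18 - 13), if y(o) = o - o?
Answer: 0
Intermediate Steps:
y(o) = 0
P(r, F) = 0 (P(r, F) = 4 + 1*(-4) = 4 - 4 = 0)
P(-2, -4)*y(18 - 13) = 0*0 = 0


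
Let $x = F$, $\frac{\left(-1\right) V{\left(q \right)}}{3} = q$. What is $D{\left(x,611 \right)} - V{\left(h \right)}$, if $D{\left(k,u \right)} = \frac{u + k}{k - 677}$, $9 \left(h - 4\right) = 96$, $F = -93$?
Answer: $\frac{2383}{55} \approx 43.327$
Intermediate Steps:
$h = \frac{44}{3}$ ($h = 4 + \frac{1}{9} \cdot 96 = 4 + \frac{32}{3} = \frac{44}{3} \approx 14.667$)
$V{\left(q \right)} = - 3 q$
$x = -93$
$D{\left(k,u \right)} = \frac{k + u}{-677 + k}$
$D{\left(x,611 \right)} - V{\left(h \right)} = \frac{-93 + 611}{-677 - 93} - \left(-3\right) \frac{44}{3} = \frac{1}{-770} \cdot 518 - -44 = \left(- \frac{1}{770}\right) 518 + 44 = - \frac{37}{55} + 44 = \frac{2383}{55}$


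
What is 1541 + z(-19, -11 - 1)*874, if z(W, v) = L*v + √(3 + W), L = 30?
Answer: -313099 + 3496*I ≈ -3.131e+5 + 3496.0*I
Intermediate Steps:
z(W, v) = √(3 + W) + 30*v (z(W, v) = 30*v + √(3 + W) = √(3 + W) + 30*v)
1541 + z(-19, -11 - 1)*874 = 1541 + (√(3 - 19) + 30*(-11 - 1))*874 = 1541 + (√(-16) + 30*(-12))*874 = 1541 + (4*I - 360)*874 = 1541 + (-360 + 4*I)*874 = 1541 + (-314640 + 3496*I) = -313099 + 3496*I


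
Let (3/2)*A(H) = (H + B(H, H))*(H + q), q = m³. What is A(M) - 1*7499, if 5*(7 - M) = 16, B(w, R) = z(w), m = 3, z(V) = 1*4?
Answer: -183471/25 ≈ -7338.8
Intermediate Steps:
z(V) = 4
B(w, R) = 4
M = 19/5 (M = 7 - ⅕*16 = 7 - 16/5 = 19/5 ≈ 3.8000)
q = 27 (q = 3³ = 27)
A(H) = 2*(4 + H)*(27 + H)/3 (A(H) = 2*((H + 4)*(H + 27))/3 = 2*((4 + H)*(27 + H))/3 = 2*(4 + H)*(27 + H)/3)
A(M) - 1*7499 = (72 + 2*(19/5)²/3 + (62/3)*(19/5)) - 1*7499 = (72 + (⅔)*(361/25) + 1178/15) - 7499 = (72 + 722/75 + 1178/15) - 7499 = 4004/25 - 7499 = -183471/25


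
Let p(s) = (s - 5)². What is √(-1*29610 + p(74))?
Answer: 3*I*√2761 ≈ 157.64*I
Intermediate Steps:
p(s) = (-5 + s)²
√(-1*29610 + p(74)) = √(-1*29610 + (-5 + 74)²) = √(-29610 + 69²) = √(-29610 + 4761) = √(-24849) = 3*I*√2761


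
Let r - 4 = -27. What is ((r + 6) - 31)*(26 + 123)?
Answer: -7152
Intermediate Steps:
r = -23 (r = 4 - 27 = -23)
((r + 6) - 31)*(26 + 123) = ((-23 + 6) - 31)*(26 + 123) = (-17 - 31)*149 = -48*149 = -7152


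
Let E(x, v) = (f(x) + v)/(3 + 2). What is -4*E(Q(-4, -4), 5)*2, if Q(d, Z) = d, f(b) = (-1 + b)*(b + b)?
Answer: -72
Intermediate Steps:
f(b) = 2*b*(-1 + b) (f(b) = (-1 + b)*(2*b) = 2*b*(-1 + b))
E(x, v) = v/5 + 2*x*(-1 + x)/5 (E(x, v) = (2*x*(-1 + x) + v)/(3 + 2) = (v + 2*x*(-1 + x))/5 = (v + 2*x*(-1 + x))*(⅕) = v/5 + 2*x*(-1 + x)/5)
-4*E(Q(-4, -4), 5)*2 = -4*((⅕)*5 + (⅖)*(-4)*(-1 - 4))*2 = -4*(1 + (⅖)*(-4)*(-5))*2 = -4*(1 + 8)*2 = -4*9*2 = -36*2 = -72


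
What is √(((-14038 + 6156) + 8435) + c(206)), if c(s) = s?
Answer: √759 ≈ 27.550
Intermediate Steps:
√(((-14038 + 6156) + 8435) + c(206)) = √(((-14038 + 6156) + 8435) + 206) = √((-7882 + 8435) + 206) = √(553 + 206) = √759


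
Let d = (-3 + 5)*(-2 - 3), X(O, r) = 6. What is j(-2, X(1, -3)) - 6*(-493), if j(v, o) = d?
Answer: 2948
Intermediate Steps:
d = -10 (d = 2*(-5) = -10)
j(v, o) = -10
j(-2, X(1, -3)) - 6*(-493) = -10 - 6*(-493) = -10 + 2958 = 2948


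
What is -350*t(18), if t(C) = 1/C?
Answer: -175/9 ≈ -19.444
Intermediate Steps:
-350*t(18) = -350/18 = -350*1/18 = -175/9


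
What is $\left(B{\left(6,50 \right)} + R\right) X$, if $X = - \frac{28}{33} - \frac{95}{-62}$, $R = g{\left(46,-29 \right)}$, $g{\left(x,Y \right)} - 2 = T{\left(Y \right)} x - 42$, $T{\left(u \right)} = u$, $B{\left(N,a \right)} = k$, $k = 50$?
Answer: $- \frac{926138}{1023} \approx -905.32$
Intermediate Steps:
$B{\left(N,a \right)} = 50$
$g{\left(x,Y \right)} = -40 + Y x$ ($g{\left(x,Y \right)} = 2 + \left(Y x - 42\right) = 2 + \left(-42 + Y x\right) = -40 + Y x$)
$R = -1374$ ($R = -40 - 1334 = -1374$)
$X = \frac{1399}{2046}$ ($X = \left(-28\right) \frac{1}{33} - - \frac{95}{62} = - \frac{28}{33} + \frac{95}{62} = \frac{1399}{2046} \approx 0.68377$)
$\left(B{\left(6,50 \right)} + R\right) X = \left(50 - 1374\right) \frac{1399}{2046} = \left(-1324\right) \frac{1399}{2046} = - \frac{926138}{1023}$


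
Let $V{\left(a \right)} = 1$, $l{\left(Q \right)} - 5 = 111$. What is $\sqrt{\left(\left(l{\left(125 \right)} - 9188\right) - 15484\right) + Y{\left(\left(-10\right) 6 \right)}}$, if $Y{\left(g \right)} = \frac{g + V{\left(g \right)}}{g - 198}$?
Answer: $\frac{i \sqrt{1634530362}}{258} \approx 156.7 i$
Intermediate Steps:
$l{\left(Q \right)} = 116$ ($l{\left(Q \right)} = 5 + 111 = 116$)
$Y{\left(g \right)} = \frac{1 + g}{-198 + g}$ ($Y{\left(g \right)} = \frac{g + 1}{g - 198} = \frac{1 + g}{-198 + g}$)
$\sqrt{\left(\left(l{\left(125 \right)} - 9188\right) - 15484\right) + Y{\left(\left(-10\right) 6 \right)}} = \sqrt{\left(\left(116 - 9188\right) - 15484\right) + \frac{1 - 60}{-198 - 60}} = \sqrt{\left(-9072 - 15484\right) + \frac{1 - 60}{-198 - 60}} = \sqrt{-24556 + \frac{1}{-258} \left(-59\right)} = \sqrt{-24556 - - \frac{59}{258}} = \sqrt{-24556 + \frac{59}{258}} = \sqrt{- \frac{6335389}{258}} = \frac{i \sqrt{1634530362}}{258}$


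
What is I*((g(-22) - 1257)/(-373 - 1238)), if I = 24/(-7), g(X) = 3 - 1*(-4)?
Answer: -10000/3759 ≈ -2.6603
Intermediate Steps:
g(X) = 7 (g(X) = 3 + 4 = 7)
I = -24/7 (I = 24*(-⅐) = -24/7 ≈ -3.4286)
I*((g(-22) - 1257)/(-373 - 1238)) = -24*(7 - 1257)/(7*(-373 - 1238)) = -(-30000)/(7*(-1611)) = -(-30000)*(-1)/(7*1611) = -24/7*1250/1611 = -10000/3759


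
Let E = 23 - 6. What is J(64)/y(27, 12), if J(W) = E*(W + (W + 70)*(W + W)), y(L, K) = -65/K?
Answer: -3512064/65 ≈ -54032.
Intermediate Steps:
E = 17
J(W) = 17*W + 34*W*(70 + W) (J(W) = 17*(W + (W + 70)*(W + W)) = 17*(W + (70 + W)*(2*W)) = 17*(W + 2*W*(70 + W)) = 17*W + 34*W*(70 + W))
J(64)/y(27, 12) = (17*64*(141 + 2*64))/((-65/12)) = (17*64*(141 + 128))/((-65*1/12)) = (17*64*269)/(-65/12) = 292672*(-12/65) = -3512064/65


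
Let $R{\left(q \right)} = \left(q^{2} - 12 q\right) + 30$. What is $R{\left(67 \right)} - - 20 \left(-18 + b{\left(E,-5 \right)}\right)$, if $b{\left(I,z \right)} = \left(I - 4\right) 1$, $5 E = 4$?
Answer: $3291$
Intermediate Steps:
$E = \frac{4}{5}$ ($E = \frac{1}{5} \cdot 4 = \frac{4}{5} \approx 0.8$)
$b{\left(I,z \right)} = -4 + I$ ($b{\left(I,z \right)} = \left(-4 + I\right) 1 = -4 + I$)
$R{\left(q \right)} = 30 + q^{2} - 12 q$
$R{\left(67 \right)} - - 20 \left(-18 + b{\left(E,-5 \right)}\right) = \left(30 + 67^{2} - 804\right) - - 20 \left(-18 + \left(-4 + \frac{4}{5}\right)\right) = \left(30 + 4489 - 804\right) - - 20 \left(-18 - \frac{16}{5}\right) = 3715 - \left(-20\right) \left(- \frac{106}{5}\right) = 3715 - 424 = 3291$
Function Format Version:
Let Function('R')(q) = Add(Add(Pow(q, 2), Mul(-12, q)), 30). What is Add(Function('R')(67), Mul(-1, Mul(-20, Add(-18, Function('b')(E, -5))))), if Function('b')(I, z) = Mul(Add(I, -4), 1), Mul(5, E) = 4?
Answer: 3291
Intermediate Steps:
E = Rational(4, 5) (E = Mul(Rational(1, 5), 4) = Rational(4, 5) ≈ 0.80000)
Function('b')(I, z) = Add(-4, I) (Function('b')(I, z) = Mul(Add(-4, I), 1) = Add(-4, I))
Function('R')(q) = Add(30, Pow(q, 2), Mul(-12, q))
Add(Function('R')(67), Mul(-1, Mul(-20, Add(-18, Function('b')(E, -5))))) = Add(Add(30, Pow(67, 2), Mul(-12, 67)), Mul(-1, Mul(-20, Add(-18, Add(-4, Rational(4, 5)))))) = Add(Add(30, 4489, -804), Mul(-1, Mul(-20, Add(-18, Rational(-16, 5))))) = Add(3715, Mul(-1, Mul(-20, Rational(-106, 5)))) = Add(3715, Mul(-1, 424)) = Add(3715, -424) = 3291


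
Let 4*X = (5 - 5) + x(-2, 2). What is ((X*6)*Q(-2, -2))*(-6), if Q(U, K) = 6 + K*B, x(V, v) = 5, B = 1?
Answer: -180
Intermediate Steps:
Q(U, K) = 6 + K (Q(U, K) = 6 + K*1 = 6 + K)
X = 5/4 (X = ((5 - 5) + 5)/4 = (0 + 5)/4 = (¼)*5 = 5/4 ≈ 1.2500)
((X*6)*Q(-2, -2))*(-6) = (((5/4)*6)*(6 - 2))*(-6) = ((15/2)*4)*(-6) = 30*(-6) = -180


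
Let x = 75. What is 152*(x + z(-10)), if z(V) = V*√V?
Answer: 11400 - 1520*I*√10 ≈ 11400.0 - 4806.7*I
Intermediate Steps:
z(V) = V^(3/2)
152*(x + z(-10)) = 152*(75 + (-10)^(3/2)) = 152*(75 - 10*I*√10) = 11400 - 1520*I*√10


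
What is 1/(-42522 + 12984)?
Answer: -1/29538 ≈ -3.3855e-5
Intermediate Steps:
1/(-42522 + 12984) = 1/(-29538) = -1/29538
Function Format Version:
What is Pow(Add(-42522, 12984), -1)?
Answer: Rational(-1, 29538) ≈ -3.3855e-5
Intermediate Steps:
Pow(Add(-42522, 12984), -1) = Pow(-29538, -1) = Rational(-1, 29538)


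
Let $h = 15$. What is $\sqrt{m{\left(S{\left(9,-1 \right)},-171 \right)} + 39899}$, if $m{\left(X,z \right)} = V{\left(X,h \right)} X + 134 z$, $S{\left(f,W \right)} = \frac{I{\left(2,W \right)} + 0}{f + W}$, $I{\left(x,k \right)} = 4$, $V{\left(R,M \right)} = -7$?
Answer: $\frac{\sqrt{67926}}{2} \approx 130.31$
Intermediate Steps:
$S{\left(f,W \right)} = \frac{4}{W + f}$ ($S{\left(f,W \right)} = \frac{4 + 0}{f + W} = \frac{4}{W + f}$)
$m{\left(X,z \right)} = - 7 X + 134 z$
$\sqrt{m{\left(S{\left(9,-1 \right)},-171 \right)} + 39899} = \sqrt{\left(- 7 \frac{4}{-1 + 9} + 134 \left(-171\right)\right) + 39899} = \sqrt{\left(- 7 \cdot \frac{4}{8} - 22914\right) + 39899} = \sqrt{\left(- 7 \cdot 4 \cdot \frac{1}{8} - 22914\right) + 39899} = \sqrt{\left(\left(-7\right) \frac{1}{2} - 22914\right) + 39899} = \sqrt{\left(- \frac{7}{2} - 22914\right) + 39899} = \sqrt{- \frac{45835}{2} + 39899} = \sqrt{\frac{33963}{2}} = \frac{\sqrt{67926}}{2}$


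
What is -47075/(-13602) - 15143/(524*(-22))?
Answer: 374327843/78401928 ≈ 4.7745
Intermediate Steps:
-47075/(-13602) - 15143/(524*(-22)) = -47075*(-1/13602) - 15143/(-11528) = 47075/13602 - 15143*(-1/11528) = 47075/13602 + 15143/11528 = 374327843/78401928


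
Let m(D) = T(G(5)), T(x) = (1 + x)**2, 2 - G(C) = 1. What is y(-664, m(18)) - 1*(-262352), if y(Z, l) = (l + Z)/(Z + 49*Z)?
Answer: 435504353/1660 ≈ 2.6235e+5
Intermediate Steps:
G(C) = 1 (G(C) = 2 - 1*1 = 2 - 1 = 1)
m(D) = 4 (m(D) = (1 + 1)**2 = 2**2 = 4)
y(Z, l) = (Z + l)/(50*Z) (y(Z, l) = (Z + l)/((50*Z)) = (Z + l)*(1/(50*Z)) = (Z + l)/(50*Z))
y(-664, m(18)) - 1*(-262352) = (1/50)*(-664 + 4)/(-664) - 1*(-262352) = (1/50)*(-1/664)*(-660) + 262352 = 33/1660 + 262352 = 435504353/1660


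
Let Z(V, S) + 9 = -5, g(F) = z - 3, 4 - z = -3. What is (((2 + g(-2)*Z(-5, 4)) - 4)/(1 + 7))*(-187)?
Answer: 5423/4 ≈ 1355.8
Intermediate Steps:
z = 7 (z = 4 - 1*(-3) = 4 + 3 = 7)
g(F) = 4 (g(F) = 7 - 3 = 4)
Z(V, S) = -14 (Z(V, S) = -9 - 5 = -14)
(((2 + g(-2)*Z(-5, 4)) - 4)/(1 + 7))*(-187) = (((2 + 4*(-14)) - 4)/(1 + 7))*(-187) = (((2 - 56) - 4)/8)*(-187) = ((-54 - 4)*(⅛))*(-187) = -58*⅛*(-187) = -29/4*(-187) = 5423/4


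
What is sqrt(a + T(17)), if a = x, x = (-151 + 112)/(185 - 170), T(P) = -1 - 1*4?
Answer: I*sqrt(190)/5 ≈ 2.7568*I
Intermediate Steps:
T(P) = -5 (T(P) = -1 - 4 = -5)
x = -13/5 (x = -39/15 = -39*1/15 = -13/5 ≈ -2.6000)
a = -13/5 ≈ -2.6000
sqrt(a + T(17)) = sqrt(-13/5 - 5) = sqrt(-38/5) = I*sqrt(190)/5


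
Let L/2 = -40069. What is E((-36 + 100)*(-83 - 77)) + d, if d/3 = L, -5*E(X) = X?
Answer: -238366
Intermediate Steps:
L = -80138 (L = 2*(-40069) = -80138)
E(X) = -X/5
d = -240414 (d = 3*(-80138) = -240414)
E((-36 + 100)*(-83 - 77)) + d = -(-36 + 100)*(-83 - 77)/5 - 240414 = -64*(-160)/5 - 240414 = -⅕*(-10240) - 240414 = 2048 - 240414 = -238366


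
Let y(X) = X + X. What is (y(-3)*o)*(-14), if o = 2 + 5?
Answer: 588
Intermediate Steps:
y(X) = 2*X
o = 7
(y(-3)*o)*(-14) = ((2*(-3))*7)*(-14) = -6*7*(-14) = -42*(-14) = 588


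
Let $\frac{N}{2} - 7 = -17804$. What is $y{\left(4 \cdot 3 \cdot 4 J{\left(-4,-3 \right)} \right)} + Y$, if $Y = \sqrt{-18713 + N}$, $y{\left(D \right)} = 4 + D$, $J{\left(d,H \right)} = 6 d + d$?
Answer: $-1340 + i \sqrt{54307} \approx -1340.0 + 233.04 i$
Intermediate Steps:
$J{\left(d,H \right)} = 7 d$
$N = -35594$ ($N = 14 + 2 \left(-17804\right) = 14 - 35608 = -35594$)
$Y = i \sqrt{54307}$ ($Y = \sqrt{-18713 - 35594} = \sqrt{-54307} = i \sqrt{54307} \approx 233.04 i$)
$y{\left(4 \cdot 3 \cdot 4 J{\left(-4,-3 \right)} \right)} + Y = \left(4 + 4 \cdot 3 \cdot 4 \cdot 7 \left(-4\right)\right) + i \sqrt{54307} = \left(4 + 12 \cdot 4 \left(-28\right)\right) + i \sqrt{54307} = \left(4 + 48 \left(-28\right)\right) + i \sqrt{54307} = \left(4 - 1344\right) + i \sqrt{54307} = -1340 + i \sqrt{54307}$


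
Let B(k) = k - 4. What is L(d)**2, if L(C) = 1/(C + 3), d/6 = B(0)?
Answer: 1/441 ≈ 0.0022676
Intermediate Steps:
B(k) = -4 + k
d = -24 (d = 6*(-4 + 0) = 6*(-4) = -24)
L(C) = 1/(3 + C)
L(d)**2 = (1/(3 - 24))**2 = (1/(-21))**2 = (-1/21)**2 = 1/441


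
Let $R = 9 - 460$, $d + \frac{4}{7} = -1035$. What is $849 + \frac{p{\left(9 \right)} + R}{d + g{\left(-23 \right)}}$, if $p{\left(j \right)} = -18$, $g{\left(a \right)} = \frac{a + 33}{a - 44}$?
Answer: $\frac{412624258}{485753} \approx 849.45$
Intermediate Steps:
$d = - \frac{7249}{7}$ ($d = - \frac{4}{7} - 1035 = - \frac{7249}{7} \approx -1035.6$)
$R = -451$ ($R = 9 - 460 = -451$)
$g{\left(a \right)} = \frac{33 + a}{-44 + a}$
$849 + \frac{p{\left(9 \right)} + R}{d + g{\left(-23 \right)}} = 849 + \frac{-18 - 451}{- \frac{7249}{7} + \frac{33 - 23}{-44 - 23}} = 849 - \frac{469}{- \frac{7249}{7} + \frac{1}{-67} \cdot 10} = 849 - \frac{469}{- \frac{7249}{7} - \frac{10}{67}} = 849 - \frac{469}{- \frac{485753}{469}} = 849 - - \frac{219961}{485753} = 849 + \frac{219961}{485753} = \frac{412624258}{485753}$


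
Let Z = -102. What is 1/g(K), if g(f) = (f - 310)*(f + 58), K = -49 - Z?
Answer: -1/28527 ≈ -3.5055e-5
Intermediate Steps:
K = 53 (K = -49 - 1*(-102) = -49 + 102 = 53)
g(f) = (-310 + f)*(58 + f)
1/g(K) = 1/(-17980 + 53**2 - 252*53) = 1/(-17980 + 2809 - 13356) = 1/(-28527) = -1/28527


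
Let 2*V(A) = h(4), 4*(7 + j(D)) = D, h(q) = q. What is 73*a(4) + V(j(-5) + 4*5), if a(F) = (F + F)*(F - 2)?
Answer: 1170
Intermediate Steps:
j(D) = -7 + D/4
a(F) = 2*F*(-2 + F) (a(F) = (2*F)*(-2 + F) = 2*F*(-2 + F))
V(A) = 2 (V(A) = (½)*4 = 2)
73*a(4) + V(j(-5) + 4*5) = 73*(2*4*(-2 + 4)) + 2 = 73*(2*4*2) + 2 = 73*16 + 2 = 1168 + 2 = 1170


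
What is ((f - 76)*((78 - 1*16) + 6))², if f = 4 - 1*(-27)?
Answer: 9363600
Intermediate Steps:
f = 31 (f = 4 + 27 = 31)
((f - 76)*((78 - 1*16) + 6))² = ((31 - 76)*((78 - 1*16) + 6))² = (-45*((78 - 16) + 6))² = (-45*(62 + 6))² = (-45*68)² = (-3060)² = 9363600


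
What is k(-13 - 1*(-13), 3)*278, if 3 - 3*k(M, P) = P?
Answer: 0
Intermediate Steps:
k(M, P) = 1 - P/3
k(-13 - 1*(-13), 3)*278 = (1 - 1/3*3)*278 = (1 - 1)*278 = 0*278 = 0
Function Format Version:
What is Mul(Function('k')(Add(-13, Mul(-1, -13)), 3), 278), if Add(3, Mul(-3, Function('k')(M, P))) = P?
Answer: 0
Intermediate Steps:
Function('k')(M, P) = Add(1, Mul(Rational(-1, 3), P))
Mul(Function('k')(Add(-13, Mul(-1, -13)), 3), 278) = Mul(Add(1, Mul(Rational(-1, 3), 3)), 278) = Mul(Add(1, -1), 278) = Mul(0, 278) = 0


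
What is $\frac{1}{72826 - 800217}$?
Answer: $- \frac{1}{727391} \approx -1.3748 \cdot 10^{-6}$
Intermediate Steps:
$\frac{1}{72826 - 800217} = \frac{1}{-727391} = - \frac{1}{727391}$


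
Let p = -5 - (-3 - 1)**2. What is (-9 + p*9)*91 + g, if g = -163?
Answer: -18181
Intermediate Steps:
p = -21 (p = -5 - 1*(-4)**2 = -5 - 1*16 = -5 - 16 = -21)
(-9 + p*9)*91 + g = (-9 - 21*9)*91 - 163 = (-9 - 189)*91 - 163 = -198*91 - 163 = -18018 - 163 = -18181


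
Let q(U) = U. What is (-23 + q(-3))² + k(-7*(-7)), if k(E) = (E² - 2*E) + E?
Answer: 3028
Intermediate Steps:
k(E) = E² - E
(-23 + q(-3))² + k(-7*(-7)) = (-23 - 3)² + (-7*(-7))*(-1 - 7*(-7)) = (-26)² + 49*(-1 + 49) = 676 + 49*48 = 676 + 2352 = 3028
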